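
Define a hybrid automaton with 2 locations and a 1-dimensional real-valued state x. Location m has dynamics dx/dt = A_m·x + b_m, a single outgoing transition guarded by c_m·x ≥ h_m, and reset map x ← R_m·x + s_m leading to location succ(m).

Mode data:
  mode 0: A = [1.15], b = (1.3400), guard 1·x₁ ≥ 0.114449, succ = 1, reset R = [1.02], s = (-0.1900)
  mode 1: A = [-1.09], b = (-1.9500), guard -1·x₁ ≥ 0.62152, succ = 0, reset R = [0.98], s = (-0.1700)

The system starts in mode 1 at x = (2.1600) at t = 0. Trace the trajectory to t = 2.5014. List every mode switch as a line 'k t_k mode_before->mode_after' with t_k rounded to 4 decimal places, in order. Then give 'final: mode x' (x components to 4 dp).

Mode 1: guard c·x = 0.6215 hit at Δt = 1.1180 (t = 1.1180), x⁻ = (-0.6215) → reset → x⁺ = (-0.7791), jump to mode 0
Mode 0: guard c·x = 0.1144 hit at Δt = 1.0419 (t = 2.1599), x⁻ = (0.1144) → reset → x⁺ = (-0.0733), jump to mode 1
Mode 1: flow for 0.3415 to horizon, guard not reached → x = (-0.6065)

1 1.1180 1->0
2 2.1599 0->1
final: 1 -0.6065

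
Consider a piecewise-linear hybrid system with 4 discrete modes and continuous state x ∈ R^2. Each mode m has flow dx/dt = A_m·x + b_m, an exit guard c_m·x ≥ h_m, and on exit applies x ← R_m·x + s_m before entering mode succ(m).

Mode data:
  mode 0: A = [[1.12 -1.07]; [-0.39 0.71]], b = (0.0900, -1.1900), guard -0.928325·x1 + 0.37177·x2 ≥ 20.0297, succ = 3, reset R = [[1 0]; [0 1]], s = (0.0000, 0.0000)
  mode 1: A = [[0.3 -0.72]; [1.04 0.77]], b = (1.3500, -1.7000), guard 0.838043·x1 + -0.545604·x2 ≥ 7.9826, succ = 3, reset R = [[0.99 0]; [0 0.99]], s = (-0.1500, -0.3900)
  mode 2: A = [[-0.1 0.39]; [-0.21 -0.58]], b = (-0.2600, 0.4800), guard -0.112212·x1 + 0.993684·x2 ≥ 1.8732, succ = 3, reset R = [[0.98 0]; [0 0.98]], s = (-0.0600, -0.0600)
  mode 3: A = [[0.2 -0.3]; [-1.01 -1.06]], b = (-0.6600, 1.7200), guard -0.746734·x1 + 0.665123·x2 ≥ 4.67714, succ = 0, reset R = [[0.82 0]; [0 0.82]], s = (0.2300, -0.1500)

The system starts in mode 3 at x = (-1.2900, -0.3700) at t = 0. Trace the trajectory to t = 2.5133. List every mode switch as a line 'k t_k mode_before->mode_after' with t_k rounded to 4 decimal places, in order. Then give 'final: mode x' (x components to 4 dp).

1 1.4392 3->0
final: 0 -16.9976 7.6338

Mode 3: guard c·x = 4.6771 hit at Δt = 1.4392 (t = 1.4392), x⁻ = (-3.5319, 3.0667) → reset → x⁺ = (-2.6662, 2.3647), jump to mode 0
Mode 0: flow for 1.0741 to horizon, guard not reached → x = (-16.9976, 7.6338)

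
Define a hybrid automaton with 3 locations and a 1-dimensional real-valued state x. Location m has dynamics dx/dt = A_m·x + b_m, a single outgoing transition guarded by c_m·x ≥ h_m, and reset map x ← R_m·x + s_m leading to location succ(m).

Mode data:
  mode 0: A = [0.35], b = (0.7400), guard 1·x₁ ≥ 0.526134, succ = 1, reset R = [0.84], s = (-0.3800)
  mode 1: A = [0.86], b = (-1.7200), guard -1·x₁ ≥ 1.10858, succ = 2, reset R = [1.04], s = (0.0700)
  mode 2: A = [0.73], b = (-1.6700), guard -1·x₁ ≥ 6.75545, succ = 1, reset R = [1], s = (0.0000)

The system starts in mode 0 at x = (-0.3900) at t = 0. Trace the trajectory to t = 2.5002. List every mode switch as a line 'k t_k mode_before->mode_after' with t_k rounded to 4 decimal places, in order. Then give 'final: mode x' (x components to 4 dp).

1 1.2175 0->1
2 1.7669 1->2
final: 2 -3.4692

Mode 0: guard c·x = 0.5261 hit at Δt = 1.2175 (t = 1.2175), x⁻ = (0.5261) → reset → x⁺ = (0.0620), jump to mode 1
Mode 1: guard c·x = 1.1086 hit at Δt = 0.5494 (t = 1.7669), x⁻ = (-1.1086) → reset → x⁺ = (-1.0829), jump to mode 2
Mode 2: flow for 0.7333 to horizon, guard not reached → x = (-3.4692)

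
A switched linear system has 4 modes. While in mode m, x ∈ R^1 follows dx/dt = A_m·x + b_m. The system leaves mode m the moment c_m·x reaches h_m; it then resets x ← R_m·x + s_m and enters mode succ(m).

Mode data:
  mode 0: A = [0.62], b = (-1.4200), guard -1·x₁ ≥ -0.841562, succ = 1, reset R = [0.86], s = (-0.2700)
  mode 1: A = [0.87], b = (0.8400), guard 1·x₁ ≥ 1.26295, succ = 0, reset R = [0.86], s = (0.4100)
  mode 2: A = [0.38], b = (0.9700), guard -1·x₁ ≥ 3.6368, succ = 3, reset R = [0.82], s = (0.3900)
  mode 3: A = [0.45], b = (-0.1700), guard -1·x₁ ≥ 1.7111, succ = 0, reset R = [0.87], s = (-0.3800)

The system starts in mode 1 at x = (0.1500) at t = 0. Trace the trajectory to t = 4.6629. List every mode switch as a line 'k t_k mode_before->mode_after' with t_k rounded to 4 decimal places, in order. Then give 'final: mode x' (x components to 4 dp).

1 0.7954 1->0
2 1.7650 0->1
3 2.2836 1->0
4 3.2532 0->1
5 3.7718 1->0
final: 0 0.9104

Mode 1: guard c·x = 1.2630 hit at Δt = 0.7954 (t = 0.7954), x⁻ = (1.2629) → reset → x⁺ = (1.4961), jump to mode 0
Mode 0: guard c·x = -0.8416 hit at Δt = 0.9696 (t = 1.7650), x⁻ = (0.8416) → reset → x⁺ = (0.4537), jump to mode 1
Mode 1: guard c·x = 1.2630 hit at Δt = 0.5186 (t = 2.2836), x⁻ = (1.2629) → reset → x⁺ = (1.4961), jump to mode 0
Mode 0: guard c·x = -0.8416 hit at Δt = 0.9696 (t = 3.2532), x⁻ = (0.8416) → reset → x⁺ = (0.4537), jump to mode 1
Mode 1: guard c·x = 1.2630 hit at Δt = 0.5186 (t = 3.7718), x⁻ = (1.2629) → reset → x⁺ = (1.4961), jump to mode 0
Mode 0: flow for 0.8911 to horizon, guard not reached → x = (0.9104)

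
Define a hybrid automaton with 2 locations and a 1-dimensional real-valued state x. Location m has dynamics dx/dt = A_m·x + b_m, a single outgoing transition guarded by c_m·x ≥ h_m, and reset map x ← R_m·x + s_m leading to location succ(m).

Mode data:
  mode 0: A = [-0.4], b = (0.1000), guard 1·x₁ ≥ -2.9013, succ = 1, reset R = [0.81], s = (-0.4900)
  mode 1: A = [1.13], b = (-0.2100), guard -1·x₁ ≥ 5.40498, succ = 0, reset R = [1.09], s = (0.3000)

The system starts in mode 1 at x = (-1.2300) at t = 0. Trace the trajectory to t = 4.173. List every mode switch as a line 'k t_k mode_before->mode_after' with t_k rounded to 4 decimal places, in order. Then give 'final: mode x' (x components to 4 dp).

Mode 1: guard c·x = 5.4050 hit at Δt = 1.2154 (t = 1.2154), x⁻ = (-5.4050) → reset → x⁺ = (-5.5914), jump to mode 0
Mode 0: guard c·x = -2.9013 hit at Δt = 1.5429 (t = 2.7583), x⁻ = (-2.9013) → reset → x⁺ = (-2.8401), jump to mode 1
Mode 1: guard c·x = 5.4050 hit at Δt = 0.5433 (t = 3.3016), x⁻ = (-5.4050) → reset → x⁺ = (-5.5914), jump to mode 0
Mode 0: flow for 0.8714 to horizon, guard not reached → x = (-3.8723)

1 1.2154 1->0
2 2.7583 0->1
3 3.3016 1->0
final: 0 -3.8723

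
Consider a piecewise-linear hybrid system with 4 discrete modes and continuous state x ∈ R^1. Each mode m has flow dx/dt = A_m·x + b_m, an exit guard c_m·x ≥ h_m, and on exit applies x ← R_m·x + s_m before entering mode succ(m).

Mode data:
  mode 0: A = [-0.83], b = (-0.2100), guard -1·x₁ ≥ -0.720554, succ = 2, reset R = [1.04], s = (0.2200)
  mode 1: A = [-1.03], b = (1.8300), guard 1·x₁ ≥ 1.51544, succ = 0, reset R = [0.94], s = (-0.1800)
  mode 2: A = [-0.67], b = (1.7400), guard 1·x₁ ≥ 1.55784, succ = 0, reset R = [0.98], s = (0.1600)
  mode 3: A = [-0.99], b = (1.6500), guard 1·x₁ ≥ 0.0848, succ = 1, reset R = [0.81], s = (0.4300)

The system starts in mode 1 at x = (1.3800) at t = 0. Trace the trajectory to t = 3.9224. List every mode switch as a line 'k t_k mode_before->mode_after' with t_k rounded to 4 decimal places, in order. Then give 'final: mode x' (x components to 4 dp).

Mode 1: guard c·x = 1.5154 hit at Δt = 0.4055 (t = 0.4055), x⁻ = (1.5154) → reset → x⁺ = (1.2445), jump to mode 0
Mode 0: guard c·x = -0.7206 hit at Δt = 0.5188 (t = 0.9243), x⁻ = (0.7206) → reset → x⁺ = (0.9694), jump to mode 2
Mode 2: guard c·x = 1.5578 hit at Δt = 0.6697 (t = 1.5940), x⁻ = (1.5578) → reset → x⁺ = (1.6867), jump to mode 0
Mode 0: guard c·x = -0.7206 hit at Δt = 0.8305 (t = 2.4245), x⁻ = (0.7206) → reset → x⁺ = (0.9694), jump to mode 2
Mode 2: guard c·x = 1.5578 hit at Δt = 0.6697 (t = 3.0942), x⁻ = (1.5578) → reset → x⁺ = (1.6867), jump to mode 0
Mode 0: flow for 0.8282 to horizon, guard not reached → x = (0.7224)

1 0.4055 1->0
2 0.9243 0->2
3 1.5940 2->0
4 2.4245 0->2
5 3.0942 2->0
final: 0 0.7224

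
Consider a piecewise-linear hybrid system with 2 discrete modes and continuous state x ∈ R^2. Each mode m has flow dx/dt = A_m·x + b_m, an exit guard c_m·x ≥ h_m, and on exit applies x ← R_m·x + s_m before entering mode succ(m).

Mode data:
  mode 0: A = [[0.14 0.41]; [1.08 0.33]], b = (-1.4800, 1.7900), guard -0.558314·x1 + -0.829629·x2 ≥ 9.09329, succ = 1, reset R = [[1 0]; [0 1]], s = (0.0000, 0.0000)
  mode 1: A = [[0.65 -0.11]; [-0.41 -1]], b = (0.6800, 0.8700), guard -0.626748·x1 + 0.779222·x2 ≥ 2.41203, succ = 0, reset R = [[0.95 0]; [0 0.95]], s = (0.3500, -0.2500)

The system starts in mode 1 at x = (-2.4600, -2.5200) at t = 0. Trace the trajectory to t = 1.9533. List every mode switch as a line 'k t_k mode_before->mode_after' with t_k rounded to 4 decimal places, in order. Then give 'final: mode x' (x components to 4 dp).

Mode 1: guard c·x = 2.4120 hit at Δt = 0.9372 (t = 0.9372), x⁻ = (-3.4935, 0.2855) → reset → x⁺ = (-2.9688, 0.0212), jump to mode 0
Mode 0: flow for 1.0161 to horizon, guard not reached → x = (-5.5687, -3.1030)

1 0.9372 1->0
final: 0 -5.5687 -3.1030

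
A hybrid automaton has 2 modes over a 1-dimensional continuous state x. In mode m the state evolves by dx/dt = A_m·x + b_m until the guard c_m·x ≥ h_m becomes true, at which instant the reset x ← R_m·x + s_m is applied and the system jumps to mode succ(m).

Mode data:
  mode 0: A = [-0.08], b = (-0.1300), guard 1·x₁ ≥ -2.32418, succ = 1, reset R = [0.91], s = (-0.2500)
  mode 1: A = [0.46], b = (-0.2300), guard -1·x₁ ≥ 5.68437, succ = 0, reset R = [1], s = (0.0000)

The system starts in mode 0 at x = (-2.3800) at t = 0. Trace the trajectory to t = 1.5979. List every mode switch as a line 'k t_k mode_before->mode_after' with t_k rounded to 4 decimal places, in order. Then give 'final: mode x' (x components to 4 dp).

1 0.9601 0->1
final: 1 -3.3418

Mode 0: guard c·x = -2.3242 hit at Δt = 0.9601 (t = 0.9601), x⁻ = (-2.3242) → reset → x⁺ = (-2.3650), jump to mode 1
Mode 1: flow for 0.6378 to horizon, guard not reached → x = (-3.3418)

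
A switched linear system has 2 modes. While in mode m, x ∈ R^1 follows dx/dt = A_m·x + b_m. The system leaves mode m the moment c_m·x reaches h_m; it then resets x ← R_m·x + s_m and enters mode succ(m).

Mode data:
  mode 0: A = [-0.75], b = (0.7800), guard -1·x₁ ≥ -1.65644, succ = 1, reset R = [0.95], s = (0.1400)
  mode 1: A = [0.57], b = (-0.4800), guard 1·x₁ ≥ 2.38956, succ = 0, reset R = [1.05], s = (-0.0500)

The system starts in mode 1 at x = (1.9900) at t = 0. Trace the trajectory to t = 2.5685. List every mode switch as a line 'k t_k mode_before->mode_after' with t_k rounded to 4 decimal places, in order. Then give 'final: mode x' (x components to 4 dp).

1 0.5240 1->0
2 1.6357 0->1
final: 1 2.3253

Mode 1: guard c·x = 2.3896 hit at Δt = 0.5240 (t = 0.5240), x⁻ = (2.3896) → reset → x⁺ = (2.4590), jump to mode 0
Mode 0: guard c·x = -1.6564 hit at Δt = 1.1117 (t = 1.6357), x⁻ = (1.6564) → reset → x⁺ = (1.7136), jump to mode 1
Mode 1: flow for 0.9328 to horizon, guard not reached → x = (2.3253)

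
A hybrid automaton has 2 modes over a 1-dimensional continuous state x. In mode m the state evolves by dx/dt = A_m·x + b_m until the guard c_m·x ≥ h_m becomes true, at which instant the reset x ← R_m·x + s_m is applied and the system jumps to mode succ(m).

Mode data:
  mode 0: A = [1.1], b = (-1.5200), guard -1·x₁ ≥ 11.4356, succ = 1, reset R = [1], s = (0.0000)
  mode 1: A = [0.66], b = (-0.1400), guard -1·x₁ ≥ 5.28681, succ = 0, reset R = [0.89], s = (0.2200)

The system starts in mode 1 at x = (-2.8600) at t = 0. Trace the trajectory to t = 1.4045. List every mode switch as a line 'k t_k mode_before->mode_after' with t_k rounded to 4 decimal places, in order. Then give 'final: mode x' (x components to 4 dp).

1 0.8821 1->0
final: 0 -9.0410

Mode 1: guard c·x = 5.2868 hit at Δt = 0.8821 (t = 0.8821), x⁻ = (-5.2868) → reset → x⁺ = (-4.4853), jump to mode 0
Mode 0: flow for 0.5224 to horizon, guard not reached → x = (-9.0410)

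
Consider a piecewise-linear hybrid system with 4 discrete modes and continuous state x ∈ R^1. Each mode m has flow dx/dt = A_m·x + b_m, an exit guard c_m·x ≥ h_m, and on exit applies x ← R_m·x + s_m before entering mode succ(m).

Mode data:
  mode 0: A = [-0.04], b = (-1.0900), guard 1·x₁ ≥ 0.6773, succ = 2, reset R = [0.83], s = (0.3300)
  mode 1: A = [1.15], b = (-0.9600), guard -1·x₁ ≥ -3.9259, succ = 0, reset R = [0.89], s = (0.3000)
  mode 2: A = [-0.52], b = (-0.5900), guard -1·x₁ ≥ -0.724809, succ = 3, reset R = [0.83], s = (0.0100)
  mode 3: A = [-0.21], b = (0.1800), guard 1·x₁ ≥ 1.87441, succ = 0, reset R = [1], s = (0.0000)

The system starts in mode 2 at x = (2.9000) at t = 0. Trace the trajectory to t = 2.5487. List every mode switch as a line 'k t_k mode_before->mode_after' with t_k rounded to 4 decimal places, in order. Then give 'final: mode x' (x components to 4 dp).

Mode 2: guard c·x = -0.7248 hit at Δt = 1.4897 (t = 1.4897), x⁻ = (0.7248) → reset → x⁺ = (0.6116), jump to mode 3
Mode 3: flow for 1.0590 to horizon, guard not reached → x = (0.6606)

1 1.4897 2->3
final: 3 0.6606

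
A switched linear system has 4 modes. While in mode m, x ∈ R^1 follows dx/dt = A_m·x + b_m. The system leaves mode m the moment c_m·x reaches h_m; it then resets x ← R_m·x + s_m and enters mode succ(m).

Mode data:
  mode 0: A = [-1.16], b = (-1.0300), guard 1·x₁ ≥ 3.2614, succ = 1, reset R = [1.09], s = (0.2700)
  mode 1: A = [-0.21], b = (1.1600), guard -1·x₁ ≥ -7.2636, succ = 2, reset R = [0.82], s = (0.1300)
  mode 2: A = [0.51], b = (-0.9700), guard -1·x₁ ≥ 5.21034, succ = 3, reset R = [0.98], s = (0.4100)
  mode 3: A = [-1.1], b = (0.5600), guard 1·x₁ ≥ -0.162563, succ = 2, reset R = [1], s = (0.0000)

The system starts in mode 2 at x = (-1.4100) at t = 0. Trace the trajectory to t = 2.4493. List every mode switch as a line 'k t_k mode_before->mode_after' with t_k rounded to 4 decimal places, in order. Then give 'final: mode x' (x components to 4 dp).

1 1.4986 2->3
final: 3 -1.3201

Mode 2: guard c·x = 5.2103 hit at Δt = 1.4986 (t = 1.4986), x⁻ = (-5.2103) → reset → x⁺ = (-4.6961), jump to mode 3
Mode 3: flow for 0.9507 to horizon, guard not reached → x = (-1.3201)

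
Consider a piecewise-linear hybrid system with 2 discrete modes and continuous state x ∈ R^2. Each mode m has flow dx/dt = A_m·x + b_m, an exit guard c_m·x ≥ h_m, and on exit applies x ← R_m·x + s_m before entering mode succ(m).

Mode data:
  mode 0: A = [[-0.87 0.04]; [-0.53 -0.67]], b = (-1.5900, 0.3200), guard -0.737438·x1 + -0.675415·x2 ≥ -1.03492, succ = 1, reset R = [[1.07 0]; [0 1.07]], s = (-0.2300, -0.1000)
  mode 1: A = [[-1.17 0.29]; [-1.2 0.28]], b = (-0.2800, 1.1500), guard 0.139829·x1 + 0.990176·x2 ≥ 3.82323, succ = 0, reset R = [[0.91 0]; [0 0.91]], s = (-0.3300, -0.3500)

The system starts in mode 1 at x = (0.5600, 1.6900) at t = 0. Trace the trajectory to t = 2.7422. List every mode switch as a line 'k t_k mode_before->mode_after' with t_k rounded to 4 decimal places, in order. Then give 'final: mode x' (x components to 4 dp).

1 1.5491 1->0
2 2.2038 0->1
final: 1 -0.2509 3.7763

Mode 1: guard c·x = 3.8232 hit at Δt = 1.5491 (t = 1.5491), x⁻ = (0.5065, 3.7896) → reset → x⁺ = (0.1309, 3.0986), jump to mode 0
Mode 0: guard c·x = -1.0349 hit at Δt = 0.6547 (t = 2.2038), x⁻ = (-0.6679, 2.2615) → reset → x⁺ = (-0.9446, 2.3198), jump to mode 1
Mode 1: flow for 0.5384 to horizon, guard not reached → x = (-0.2509, 3.7763)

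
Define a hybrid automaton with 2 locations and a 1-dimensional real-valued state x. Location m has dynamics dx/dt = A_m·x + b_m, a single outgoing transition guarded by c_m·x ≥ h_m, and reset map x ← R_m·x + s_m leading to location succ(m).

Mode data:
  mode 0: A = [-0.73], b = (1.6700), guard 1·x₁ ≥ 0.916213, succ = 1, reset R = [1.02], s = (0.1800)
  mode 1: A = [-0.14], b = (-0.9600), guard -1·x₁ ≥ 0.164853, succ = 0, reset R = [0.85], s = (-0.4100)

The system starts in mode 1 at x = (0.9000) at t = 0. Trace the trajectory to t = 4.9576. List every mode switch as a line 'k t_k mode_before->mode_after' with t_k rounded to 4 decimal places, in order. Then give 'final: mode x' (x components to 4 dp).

Mode 1: guard c·x = 0.1649 hit at Δt = 1.0547 (t = 1.0547), x⁻ = (-0.1649) → reset → x⁺ = (-0.5501), jump to mode 0
Mode 0: guard c·x = 0.9162 hit at Δt = 0.9961 (t = 2.0508), x⁻ = (0.9162) → reset → x⁺ = (1.1145), jump to mode 1
Mode 1: guard c·x = 0.1649 hit at Δt = 1.2496 (t = 3.3004), x⁻ = (-0.1649) → reset → x⁺ = (-0.5501), jump to mode 0
Mode 0: guard c·x = 0.9162 hit at Δt = 0.9961 (t = 4.2965), x⁻ = (0.9162) → reset → x⁺ = (1.1145), jump to mode 1
Mode 1: flow for 0.6611 to horizon, guard not reached → x = (0.4098)

1 1.0547 1->0
2 2.0508 0->1
3 3.3004 1->0
4 4.2965 0->1
final: 1 0.4098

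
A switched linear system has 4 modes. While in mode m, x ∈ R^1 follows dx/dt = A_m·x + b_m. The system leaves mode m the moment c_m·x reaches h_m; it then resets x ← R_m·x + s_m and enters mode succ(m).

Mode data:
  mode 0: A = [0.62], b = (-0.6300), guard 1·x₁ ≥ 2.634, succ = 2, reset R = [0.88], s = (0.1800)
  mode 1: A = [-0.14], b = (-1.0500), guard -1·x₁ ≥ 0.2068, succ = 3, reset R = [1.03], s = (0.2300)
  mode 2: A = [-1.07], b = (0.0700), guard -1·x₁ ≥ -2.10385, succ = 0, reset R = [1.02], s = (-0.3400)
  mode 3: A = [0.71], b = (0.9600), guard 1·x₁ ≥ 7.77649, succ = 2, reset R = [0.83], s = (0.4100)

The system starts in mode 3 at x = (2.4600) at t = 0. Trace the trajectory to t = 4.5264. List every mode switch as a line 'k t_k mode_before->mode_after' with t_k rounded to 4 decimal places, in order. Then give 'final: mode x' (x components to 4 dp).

1 1.2299 3->2
2 2.3557 2->0
3 3.5123 0->2
4 3.6775 2->0
final: 0 2.3530

Mode 3: guard c·x = 7.7765 hit at Δt = 1.2299 (t = 1.2299), x⁻ = (7.7765) → reset → x⁺ = (6.8645), jump to mode 2
Mode 2: guard c·x = -2.1038 hit at Δt = 1.1258 (t = 2.3557), x⁻ = (2.1039) → reset → x⁺ = (1.8059), jump to mode 0
Mode 0: guard c·x = 2.6340 hit at Δt = 1.1566 (t = 3.5123), x⁻ = (2.6340) → reset → x⁺ = (2.4979), jump to mode 2
Mode 2: guard c·x = -2.1038 hit at Δt = 0.1652 (t = 3.6775), x⁻ = (2.1039) → reset → x⁺ = (1.8059), jump to mode 0
Mode 0: flow for 0.8489 to horizon, guard not reached → x = (2.3530)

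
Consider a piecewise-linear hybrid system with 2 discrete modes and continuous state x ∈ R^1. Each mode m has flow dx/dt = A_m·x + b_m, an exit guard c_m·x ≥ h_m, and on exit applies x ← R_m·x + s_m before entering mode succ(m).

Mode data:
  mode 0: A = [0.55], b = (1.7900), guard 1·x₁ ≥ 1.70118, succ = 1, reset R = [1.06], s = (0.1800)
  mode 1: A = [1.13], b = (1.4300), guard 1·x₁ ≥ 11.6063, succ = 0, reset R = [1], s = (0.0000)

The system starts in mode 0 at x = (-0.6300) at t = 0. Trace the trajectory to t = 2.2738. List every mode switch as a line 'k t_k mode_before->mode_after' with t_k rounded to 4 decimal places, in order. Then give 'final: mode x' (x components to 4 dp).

Mode 0: guard c·x = 1.7012 hit at Δt = 1.1557 (t = 1.1557), x⁻ = (1.7012) → reset → x⁺ = (1.9833), jump to mode 1
Mode 1: flow for 1.1181 to horizon, guard not reached → x = (10.2273)

1 1.1557 0->1
final: 1 10.2273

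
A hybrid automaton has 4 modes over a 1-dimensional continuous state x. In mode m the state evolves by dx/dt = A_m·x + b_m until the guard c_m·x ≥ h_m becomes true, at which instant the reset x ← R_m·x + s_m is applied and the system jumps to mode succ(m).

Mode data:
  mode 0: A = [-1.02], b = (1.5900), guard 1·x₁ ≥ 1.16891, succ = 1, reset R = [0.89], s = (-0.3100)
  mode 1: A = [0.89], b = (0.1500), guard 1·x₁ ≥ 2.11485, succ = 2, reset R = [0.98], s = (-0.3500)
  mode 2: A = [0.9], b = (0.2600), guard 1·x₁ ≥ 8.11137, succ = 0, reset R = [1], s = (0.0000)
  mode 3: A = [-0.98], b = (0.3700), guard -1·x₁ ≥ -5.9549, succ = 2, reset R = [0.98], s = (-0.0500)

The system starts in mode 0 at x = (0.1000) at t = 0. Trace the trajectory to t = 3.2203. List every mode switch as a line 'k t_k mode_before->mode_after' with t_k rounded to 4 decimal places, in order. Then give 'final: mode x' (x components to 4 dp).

Mode 0: guard c·x = 1.1689 hit at Δt = 1.2936 (t = 1.2936), x⁻ = (1.1689) → reset → x⁺ = (0.7303), jump to mode 1
Mode 1: guard c·x = 2.1149 hit at Δt = 1.0475 (t = 2.3411), x⁻ = (2.1148) → reset → x⁺ = (1.7226), jump to mode 2
Mode 2: flow for 0.8792 to horizon, guard not reached → x = (4.1488)

1 1.2936 0->1
2 2.3411 1->2
final: 2 4.1488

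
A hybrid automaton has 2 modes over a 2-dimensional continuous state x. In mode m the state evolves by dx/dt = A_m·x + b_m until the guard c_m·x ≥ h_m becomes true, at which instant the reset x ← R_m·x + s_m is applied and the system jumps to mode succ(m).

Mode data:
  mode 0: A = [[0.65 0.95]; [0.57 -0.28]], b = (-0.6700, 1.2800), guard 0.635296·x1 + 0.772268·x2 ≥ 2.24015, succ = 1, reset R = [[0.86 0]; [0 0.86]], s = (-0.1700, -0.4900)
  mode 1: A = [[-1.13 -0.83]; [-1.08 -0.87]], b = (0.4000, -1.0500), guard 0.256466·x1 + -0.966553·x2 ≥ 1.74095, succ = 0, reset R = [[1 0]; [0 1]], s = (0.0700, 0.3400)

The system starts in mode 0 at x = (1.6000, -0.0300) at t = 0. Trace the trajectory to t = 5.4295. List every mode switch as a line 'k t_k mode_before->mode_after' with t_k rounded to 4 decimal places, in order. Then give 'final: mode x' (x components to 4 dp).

1 0.5371 0->1
2 1.6255 1->0
3 3.0299 0->1
4 4.5416 1->0
final: 0 0.7776 0.4686

Mode 0: guard c·x = 2.2401 hit at Δt = 0.5371 (t = 0.5371), x⁻ = (2.1533, 1.1294) → reset → x⁺ = (1.6818, 0.4812), jump to mode 1
Mode 1: guard c·x = 1.7409 hit at Δt = 1.0884 (t = 1.6255), x⁻ = (1.1968, -1.4836) → reset → x⁺ = (1.2668, -1.1436), jump to mode 0
Mode 0: guard c·x = 2.2401 hit at Δt = 1.4044 (t = 3.0299), x⁻ = (1.7062, 1.4972) → reset → x⁺ = (1.2973, 0.7976), jump to mode 1
Mode 1: guard c·x = 1.7409 hit at Δt = 1.5116 (t = 4.5416), x⁻ = (1.0650, -1.5186) → reset → x⁺ = (1.1350, -1.1786), jump to mode 0
Mode 0: flow for 0.8879 to horizon, guard not reached → x = (0.7776, 0.4686)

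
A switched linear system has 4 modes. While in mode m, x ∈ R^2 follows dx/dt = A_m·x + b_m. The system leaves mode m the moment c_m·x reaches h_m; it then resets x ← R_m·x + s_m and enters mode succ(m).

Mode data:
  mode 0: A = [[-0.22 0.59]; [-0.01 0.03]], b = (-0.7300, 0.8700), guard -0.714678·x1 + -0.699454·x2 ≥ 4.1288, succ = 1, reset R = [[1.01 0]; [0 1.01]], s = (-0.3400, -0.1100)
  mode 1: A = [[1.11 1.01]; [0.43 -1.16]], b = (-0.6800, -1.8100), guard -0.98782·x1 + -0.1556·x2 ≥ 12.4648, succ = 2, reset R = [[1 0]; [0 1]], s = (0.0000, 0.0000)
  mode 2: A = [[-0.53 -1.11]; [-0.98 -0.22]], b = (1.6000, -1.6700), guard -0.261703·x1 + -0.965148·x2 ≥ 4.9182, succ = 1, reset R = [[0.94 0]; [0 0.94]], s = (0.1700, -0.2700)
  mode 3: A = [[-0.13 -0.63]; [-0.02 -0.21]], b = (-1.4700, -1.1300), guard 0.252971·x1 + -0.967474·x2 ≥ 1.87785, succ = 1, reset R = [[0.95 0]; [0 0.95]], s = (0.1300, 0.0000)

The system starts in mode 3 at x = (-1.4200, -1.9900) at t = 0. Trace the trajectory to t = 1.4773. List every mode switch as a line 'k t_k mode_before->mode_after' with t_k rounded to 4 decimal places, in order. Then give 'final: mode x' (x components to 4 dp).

1 0.4824 3->1
final: 1 -9.1464 -3.0602

Mode 3: guard c·x = 1.8779 hit at Δt = 0.4824 (t = 0.4824), x⁻ = (-1.3874, -2.3037) → reset → x⁺ = (-1.1880, -2.1886), jump to mode 1
Mode 1: flow for 0.9949 to horizon, guard not reached → x = (-9.1464, -3.0602)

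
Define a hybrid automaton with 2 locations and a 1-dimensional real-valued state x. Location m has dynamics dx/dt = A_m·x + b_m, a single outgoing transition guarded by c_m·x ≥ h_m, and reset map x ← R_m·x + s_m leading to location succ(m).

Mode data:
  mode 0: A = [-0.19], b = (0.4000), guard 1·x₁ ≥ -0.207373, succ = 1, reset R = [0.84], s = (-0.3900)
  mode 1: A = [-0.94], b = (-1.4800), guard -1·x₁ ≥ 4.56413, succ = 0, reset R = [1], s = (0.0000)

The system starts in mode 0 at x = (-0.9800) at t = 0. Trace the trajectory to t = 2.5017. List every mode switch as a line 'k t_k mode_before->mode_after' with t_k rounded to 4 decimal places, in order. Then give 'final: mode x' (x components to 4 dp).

Mode 0: guard c·x = -0.2074 hit at Δt = 1.5171 (t = 1.5171), x⁻ = (-0.2074) → reset → x⁺ = (-0.5642), jump to mode 1
Mode 1: flow for 0.9846 to horizon, guard not reached → x = (-1.1741)

1 1.5171 0->1
final: 1 -1.1741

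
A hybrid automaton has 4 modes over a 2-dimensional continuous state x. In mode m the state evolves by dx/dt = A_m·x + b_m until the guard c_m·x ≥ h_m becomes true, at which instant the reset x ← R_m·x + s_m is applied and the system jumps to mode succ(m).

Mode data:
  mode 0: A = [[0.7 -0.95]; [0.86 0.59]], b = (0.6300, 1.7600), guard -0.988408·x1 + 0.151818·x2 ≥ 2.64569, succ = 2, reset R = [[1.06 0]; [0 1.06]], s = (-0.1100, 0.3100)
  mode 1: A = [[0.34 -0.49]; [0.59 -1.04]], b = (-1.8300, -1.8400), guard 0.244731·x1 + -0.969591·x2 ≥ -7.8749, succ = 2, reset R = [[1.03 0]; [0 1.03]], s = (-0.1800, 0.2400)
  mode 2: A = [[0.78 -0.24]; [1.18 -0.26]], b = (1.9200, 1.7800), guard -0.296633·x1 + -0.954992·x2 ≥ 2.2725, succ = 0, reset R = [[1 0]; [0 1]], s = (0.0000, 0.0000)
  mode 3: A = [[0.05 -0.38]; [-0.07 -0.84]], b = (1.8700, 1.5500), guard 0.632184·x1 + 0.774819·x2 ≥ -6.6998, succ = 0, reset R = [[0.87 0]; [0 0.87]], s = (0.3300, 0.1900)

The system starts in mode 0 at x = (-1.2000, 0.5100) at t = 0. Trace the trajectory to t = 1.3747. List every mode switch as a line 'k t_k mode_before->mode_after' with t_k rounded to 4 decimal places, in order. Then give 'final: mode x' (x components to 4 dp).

1 0.8855 0->2
final: 2 -3.0470 0.6734

Mode 0: guard c·x = 2.6457 hit at Δt = 0.8855 (t = 0.8855), x⁻ = (-2.4868, 1.2368) → reset → x⁺ = (-2.7460, 1.6210), jump to mode 2
Mode 2: flow for 0.4892 to horizon, guard not reached → x = (-3.0470, 0.6734)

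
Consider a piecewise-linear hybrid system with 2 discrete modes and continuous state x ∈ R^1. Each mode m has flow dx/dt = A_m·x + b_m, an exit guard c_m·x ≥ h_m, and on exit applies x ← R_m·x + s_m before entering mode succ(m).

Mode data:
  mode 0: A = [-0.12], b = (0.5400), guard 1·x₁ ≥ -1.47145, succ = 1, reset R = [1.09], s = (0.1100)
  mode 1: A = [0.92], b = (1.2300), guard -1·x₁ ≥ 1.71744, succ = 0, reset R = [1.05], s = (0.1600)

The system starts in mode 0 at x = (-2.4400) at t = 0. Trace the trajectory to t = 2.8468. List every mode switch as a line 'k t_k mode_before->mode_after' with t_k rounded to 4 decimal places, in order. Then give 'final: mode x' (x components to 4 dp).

Mode 0: guard c·x = -1.4714 hit at Δt = 1.2526 (t = 1.2526), x⁻ = (-1.4715) → reset → x⁺ = (-1.4939), jump to mode 1
Mode 1: guard c·x = 1.7174 hit at Δt = 0.9627 (t = 2.2153), x⁻ = (-1.7174) → reset → x⁺ = (-1.6433), jump to mode 0
Mode 0: guard c·x = -1.4714 hit at Δt = 0.2365 (t = 2.4517), x⁻ = (-1.4714) → reset → x⁺ = (-1.4939), jump to mode 1
Mode 1: flow for 0.3951 to horizon, guard not reached → x = (-1.5627)

1 1.2526 0->1
2 2.2153 1->0
3 2.4517 0->1
final: 1 -1.5627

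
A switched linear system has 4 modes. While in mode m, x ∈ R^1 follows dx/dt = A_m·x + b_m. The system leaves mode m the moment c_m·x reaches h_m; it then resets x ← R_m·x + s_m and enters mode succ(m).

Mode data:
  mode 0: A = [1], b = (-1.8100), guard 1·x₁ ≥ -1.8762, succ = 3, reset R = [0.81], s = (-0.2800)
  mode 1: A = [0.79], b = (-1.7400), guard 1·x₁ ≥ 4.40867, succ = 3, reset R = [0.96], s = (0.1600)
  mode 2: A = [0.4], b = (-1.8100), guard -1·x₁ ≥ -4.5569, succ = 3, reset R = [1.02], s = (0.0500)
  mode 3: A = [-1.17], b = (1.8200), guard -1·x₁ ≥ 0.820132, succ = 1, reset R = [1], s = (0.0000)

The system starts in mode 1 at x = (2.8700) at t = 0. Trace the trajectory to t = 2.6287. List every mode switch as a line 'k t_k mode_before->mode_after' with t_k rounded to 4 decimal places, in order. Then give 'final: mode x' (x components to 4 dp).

Mode 1: guard c·x = 4.4087 hit at Δt = 1.5133 (t = 1.5133), x⁻ = (4.4087) → reset → x⁺ = (4.3923), jump to mode 3
Mode 3: flow for 1.1154 to horizon, guard not reached → x = (2.3248)

1 1.5133 1->3
final: 3 2.3248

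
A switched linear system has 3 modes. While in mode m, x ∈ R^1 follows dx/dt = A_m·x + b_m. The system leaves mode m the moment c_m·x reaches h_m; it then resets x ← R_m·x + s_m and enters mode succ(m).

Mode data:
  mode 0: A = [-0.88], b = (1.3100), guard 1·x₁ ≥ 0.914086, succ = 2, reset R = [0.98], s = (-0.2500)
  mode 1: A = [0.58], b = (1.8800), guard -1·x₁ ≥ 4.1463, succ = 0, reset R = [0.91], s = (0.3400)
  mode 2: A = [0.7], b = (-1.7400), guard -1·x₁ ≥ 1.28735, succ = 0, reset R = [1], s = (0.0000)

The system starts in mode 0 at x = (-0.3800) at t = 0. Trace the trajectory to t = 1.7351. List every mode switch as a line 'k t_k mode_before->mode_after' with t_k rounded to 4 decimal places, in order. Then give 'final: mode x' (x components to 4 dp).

Mode 0: guard c·x = 0.9141 hit at Δt = 1.3402 (t = 1.3402), x⁻ = (0.9141) → reset → x⁺ = (0.6458), jump to mode 2
Mode 2: flow for 0.3949 to horizon, guard not reached → x = (0.0600)

1 1.3402 0->2
final: 2 0.0600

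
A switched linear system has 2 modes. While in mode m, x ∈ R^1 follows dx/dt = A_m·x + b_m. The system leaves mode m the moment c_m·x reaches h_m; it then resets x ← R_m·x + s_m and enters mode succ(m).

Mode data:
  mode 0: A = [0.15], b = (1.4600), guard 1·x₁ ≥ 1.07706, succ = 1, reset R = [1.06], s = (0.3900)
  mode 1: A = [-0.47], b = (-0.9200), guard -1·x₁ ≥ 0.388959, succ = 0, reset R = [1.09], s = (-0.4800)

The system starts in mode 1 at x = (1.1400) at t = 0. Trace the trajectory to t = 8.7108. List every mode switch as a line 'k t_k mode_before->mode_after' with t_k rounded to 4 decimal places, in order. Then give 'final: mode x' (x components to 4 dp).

Mode 1: guard c·x = 0.3890 hit at Δt = 1.4478 (t = 1.4478), x⁻ = (-0.3890) → reset → x⁺ = (-0.9040), jump to mode 0
Mode 0: guard c·x = 1.0771 hit at Δt = 1.3495 (t = 2.7973), x⁻ = (1.0771) → reset → x⁺ = (1.5317), jump to mode 1
Mode 1: guard c·x = 0.3890 hit at Δt = 1.7012 (t = 4.4984), x⁻ = (-0.3890) → reset → x⁺ = (-0.9040), jump to mode 0
Mode 0: guard c·x = 1.0771 hit at Δt = 1.3495 (t = 5.8479), x⁻ = (1.0771) → reset → x⁺ = (1.5317), jump to mode 1
Mode 1: guard c·x = 0.3890 hit at Δt = 1.7012 (t = 7.5491), x⁻ = (-0.3890) → reset → x⁺ = (-0.9040), jump to mode 0
Mode 0: flow for 1.1617 to horizon, guard not reached → x = (0.7768)

1 1.4478 1->0
2 2.7973 0->1
3 4.4984 1->0
4 5.8479 0->1
5 7.5491 1->0
final: 0 0.7768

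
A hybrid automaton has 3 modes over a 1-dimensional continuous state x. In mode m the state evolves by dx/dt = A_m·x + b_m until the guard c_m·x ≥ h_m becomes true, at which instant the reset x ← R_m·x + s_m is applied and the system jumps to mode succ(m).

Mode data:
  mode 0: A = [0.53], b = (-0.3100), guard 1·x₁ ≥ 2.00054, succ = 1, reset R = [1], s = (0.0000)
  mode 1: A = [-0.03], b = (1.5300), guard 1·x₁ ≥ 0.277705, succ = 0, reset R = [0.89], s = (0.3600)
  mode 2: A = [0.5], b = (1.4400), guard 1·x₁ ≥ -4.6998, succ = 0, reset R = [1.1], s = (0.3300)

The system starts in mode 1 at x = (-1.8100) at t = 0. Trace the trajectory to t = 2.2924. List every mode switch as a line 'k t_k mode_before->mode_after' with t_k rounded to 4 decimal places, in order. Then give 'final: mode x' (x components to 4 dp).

1 1.3445 1->0
final: 0 0.6217

Mode 1: guard c·x = 0.2777 hit at Δt = 1.3445 (t = 1.3445), x⁻ = (0.2777) → reset → x⁺ = (0.6072), jump to mode 0
Mode 0: flow for 0.9479 to horizon, guard not reached → x = (0.6217)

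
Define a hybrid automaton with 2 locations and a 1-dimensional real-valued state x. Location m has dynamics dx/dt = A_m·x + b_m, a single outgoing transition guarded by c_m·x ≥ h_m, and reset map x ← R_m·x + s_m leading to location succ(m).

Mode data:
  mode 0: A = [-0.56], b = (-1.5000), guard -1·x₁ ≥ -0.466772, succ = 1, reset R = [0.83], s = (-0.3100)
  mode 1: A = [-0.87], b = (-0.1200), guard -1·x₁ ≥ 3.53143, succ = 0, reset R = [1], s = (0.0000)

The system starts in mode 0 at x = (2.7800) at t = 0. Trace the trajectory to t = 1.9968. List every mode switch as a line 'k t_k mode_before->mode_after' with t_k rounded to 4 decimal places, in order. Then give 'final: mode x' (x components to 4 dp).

1 0.9844 0->1
final: 1 -0.0487

Mode 0: guard c·x = -0.4668 hit at Δt = 0.9844 (t = 0.9844), x⁻ = (0.4668) → reset → x⁺ = (0.0774), jump to mode 1
Mode 1: flow for 1.0124 to horizon, guard not reached → x = (-0.0487)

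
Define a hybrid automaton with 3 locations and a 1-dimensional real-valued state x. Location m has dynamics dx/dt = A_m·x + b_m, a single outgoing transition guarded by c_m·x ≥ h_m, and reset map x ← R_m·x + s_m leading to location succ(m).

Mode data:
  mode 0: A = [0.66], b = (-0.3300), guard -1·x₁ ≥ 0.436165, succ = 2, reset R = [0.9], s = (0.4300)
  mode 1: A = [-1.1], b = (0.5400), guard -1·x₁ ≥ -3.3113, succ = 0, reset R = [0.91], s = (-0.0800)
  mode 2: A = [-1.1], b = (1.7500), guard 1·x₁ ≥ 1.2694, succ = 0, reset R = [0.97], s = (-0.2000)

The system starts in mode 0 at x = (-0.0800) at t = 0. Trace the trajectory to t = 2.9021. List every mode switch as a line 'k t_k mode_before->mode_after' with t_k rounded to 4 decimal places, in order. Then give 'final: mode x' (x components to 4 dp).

1 0.7254 0->2
2 2.1574 2->0
final: 0 1.3686

Mode 0: guard c·x = 0.4362 hit at Δt = 0.7254 (t = 0.7254), x⁻ = (-0.4362) → reset → x⁺ = (0.0375), jump to mode 2
Mode 2: guard c·x = 1.2694 hit at Δt = 1.4320 (t = 2.1574), x⁻ = (1.2694) → reset → x⁺ = (1.0313), jump to mode 0
Mode 0: flow for 0.7447 to horizon, guard not reached → x = (1.3686)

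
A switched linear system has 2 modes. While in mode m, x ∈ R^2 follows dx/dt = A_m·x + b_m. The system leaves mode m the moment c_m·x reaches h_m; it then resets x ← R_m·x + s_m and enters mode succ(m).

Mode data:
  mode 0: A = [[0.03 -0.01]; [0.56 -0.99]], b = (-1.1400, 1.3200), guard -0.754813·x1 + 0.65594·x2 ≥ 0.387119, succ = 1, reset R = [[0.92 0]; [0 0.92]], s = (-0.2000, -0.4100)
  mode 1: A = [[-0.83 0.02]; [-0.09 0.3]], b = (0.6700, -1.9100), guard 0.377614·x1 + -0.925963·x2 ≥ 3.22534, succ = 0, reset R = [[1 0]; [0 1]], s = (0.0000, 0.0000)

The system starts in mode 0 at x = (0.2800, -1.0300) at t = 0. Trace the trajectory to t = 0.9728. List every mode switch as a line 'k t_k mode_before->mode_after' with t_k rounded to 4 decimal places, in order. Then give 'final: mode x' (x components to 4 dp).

Mode 0: guard c·x = 0.3871 hit at Δt = 0.6515 (t = 0.6515), x⁻ = (-0.4618, 0.0588) → reset → x⁺ = (-0.6249, -0.3559), jump to mode 1
Mode 1: flow for 0.3213 to horizon, guard not reached → x = (-0.2936, -1.0224)

1 0.6515 0->1
final: 1 -0.2936 -1.0224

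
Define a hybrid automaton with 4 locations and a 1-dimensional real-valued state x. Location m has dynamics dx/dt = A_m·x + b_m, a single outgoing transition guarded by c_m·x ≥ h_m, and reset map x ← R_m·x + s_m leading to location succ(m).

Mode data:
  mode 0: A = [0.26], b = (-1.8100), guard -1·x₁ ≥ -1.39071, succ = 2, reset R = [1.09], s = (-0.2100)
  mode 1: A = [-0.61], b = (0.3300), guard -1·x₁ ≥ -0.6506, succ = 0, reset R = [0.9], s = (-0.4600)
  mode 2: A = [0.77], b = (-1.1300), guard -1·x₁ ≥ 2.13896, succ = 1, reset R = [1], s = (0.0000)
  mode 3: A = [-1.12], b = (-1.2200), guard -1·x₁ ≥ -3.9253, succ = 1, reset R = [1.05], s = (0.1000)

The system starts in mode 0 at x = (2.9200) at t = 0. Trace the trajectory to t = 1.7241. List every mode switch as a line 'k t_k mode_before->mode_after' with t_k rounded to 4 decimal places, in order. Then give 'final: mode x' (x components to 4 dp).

Mode 0: guard c·x = -1.3907 hit at Δt = 1.2343 (t = 1.2343), x⁻ = (1.3907) → reset → x⁺ = (1.3059), jump to mode 2
Mode 2: flow for 0.4898 to horizon, guard not reached → x = (1.2318)

1 1.2343 0->2
final: 2 1.2318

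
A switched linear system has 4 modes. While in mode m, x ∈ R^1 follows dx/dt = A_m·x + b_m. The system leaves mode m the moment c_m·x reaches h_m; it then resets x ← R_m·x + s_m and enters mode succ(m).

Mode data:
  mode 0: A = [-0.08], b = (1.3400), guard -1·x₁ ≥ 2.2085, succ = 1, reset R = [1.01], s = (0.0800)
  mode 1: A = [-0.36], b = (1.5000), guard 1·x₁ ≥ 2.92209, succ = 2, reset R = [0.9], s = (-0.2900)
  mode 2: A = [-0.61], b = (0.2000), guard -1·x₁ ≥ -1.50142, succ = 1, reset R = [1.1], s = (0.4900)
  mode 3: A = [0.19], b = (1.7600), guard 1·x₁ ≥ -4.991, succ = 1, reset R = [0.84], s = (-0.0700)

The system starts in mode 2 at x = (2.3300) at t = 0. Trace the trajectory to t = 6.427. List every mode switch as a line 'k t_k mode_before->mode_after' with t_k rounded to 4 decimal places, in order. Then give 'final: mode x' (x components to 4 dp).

Mode 2: guard c·x = -1.5014 hit at Δt = 0.8757 (t = 0.8757), x⁻ = (1.5014) → reset → x⁺ = (2.1416), jump to mode 1
Mode 1: guard c·x = 2.9221 hit at Δt = 1.3523 (t = 2.2280), x⁻ = (2.9221) → reset → x⁺ = (2.3399), jump to mode 2
Mode 2: guard c·x = -1.5014 hit at Δt = 0.8838 (t = 3.1118), x⁻ = (1.5014) → reset → x⁺ = (2.1416), jump to mode 1
Mode 1: guard c·x = 2.9221 hit at Δt = 1.3523 (t = 4.4641), x⁻ = (2.9221) → reset → x⁺ = (2.3399), jump to mode 2
Mode 2: guard c·x = -1.5014 hit at Δt = 0.8838 (t = 5.3478), x⁻ = (1.5014) → reset → x⁺ = (2.1416), jump to mode 1
Mode 1: flow for 1.0792 to horizon, guard not reached → x = (2.7935)

1 0.8757 2->1
2 2.2280 1->2
3 3.1118 2->1
4 4.4641 1->2
5 5.3478 2->1
final: 1 2.7935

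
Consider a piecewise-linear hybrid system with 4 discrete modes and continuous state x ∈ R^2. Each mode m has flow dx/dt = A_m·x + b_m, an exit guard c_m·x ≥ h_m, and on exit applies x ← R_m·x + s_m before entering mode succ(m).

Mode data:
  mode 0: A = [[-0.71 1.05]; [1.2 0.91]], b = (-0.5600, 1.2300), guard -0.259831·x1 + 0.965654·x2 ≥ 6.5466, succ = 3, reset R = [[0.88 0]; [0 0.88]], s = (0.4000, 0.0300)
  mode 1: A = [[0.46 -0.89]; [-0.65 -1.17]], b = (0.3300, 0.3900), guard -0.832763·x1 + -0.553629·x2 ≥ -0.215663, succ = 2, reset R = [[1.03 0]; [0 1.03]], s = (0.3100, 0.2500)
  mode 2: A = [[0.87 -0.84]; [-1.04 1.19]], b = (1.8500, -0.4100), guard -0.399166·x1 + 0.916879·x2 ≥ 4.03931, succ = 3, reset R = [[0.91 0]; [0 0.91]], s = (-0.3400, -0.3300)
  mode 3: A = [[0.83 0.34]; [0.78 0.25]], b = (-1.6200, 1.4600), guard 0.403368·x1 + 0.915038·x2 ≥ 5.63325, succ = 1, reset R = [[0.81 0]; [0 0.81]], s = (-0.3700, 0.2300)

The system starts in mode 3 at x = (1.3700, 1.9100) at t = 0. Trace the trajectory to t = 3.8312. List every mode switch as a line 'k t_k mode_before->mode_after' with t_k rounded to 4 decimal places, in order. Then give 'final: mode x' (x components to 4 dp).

1 0.9071 3->1
2 2.0994 1->2
3 2.8383 2->3
final: 3 -3.1925 4.1149

Mode 3: guard c·x = 5.6333 hit at Δt = 0.9071 (t = 0.9071), x⁻ = (2.2058, 5.1840) → reset → x⁺ = (1.4167, 4.4290), jump to mode 1
Mode 1: guard c·x = -0.2157 hit at Δt = 1.1923 (t = 2.0994), x⁻ = (-0.6363, 1.3467) → reset → x⁺ = (-0.3454, 1.6371), jump to mode 2
Mode 2: guard c·x = 4.0393 hit at Δt = 0.7389 (t = 2.8383), x⁻ = (-0.9140, 4.0076) → reset → x⁺ = (-1.1717, 3.3169), jump to mode 3
Mode 3: flow for 0.9929 to horizon, guard not reached → x = (-3.1925, 4.1149)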